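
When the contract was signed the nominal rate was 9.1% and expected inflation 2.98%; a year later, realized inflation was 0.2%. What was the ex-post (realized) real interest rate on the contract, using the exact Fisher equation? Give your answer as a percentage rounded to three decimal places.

Ex-post: (1 + 0.0910)/(1 + 0.0020) − 1 = 8.8822%
So the realized real rate is 8.882%.

8.882%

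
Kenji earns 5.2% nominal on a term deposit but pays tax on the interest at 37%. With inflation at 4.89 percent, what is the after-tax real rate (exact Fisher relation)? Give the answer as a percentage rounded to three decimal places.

After-tax nominal return = 5.2% × (1 − 0.37) = 3.2760%.
1 + r = 1.03276 / 1.04890 = 0.984612
After-tax real rate = 0.984612 − 1 → -1.539%.

-1.539%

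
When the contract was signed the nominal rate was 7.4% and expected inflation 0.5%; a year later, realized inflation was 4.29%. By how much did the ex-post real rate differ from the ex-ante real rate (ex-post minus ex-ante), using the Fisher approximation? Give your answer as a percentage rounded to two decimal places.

Ex-ante: 7.4% − 0.5% = 6.900%
Ex-post: 7.4% − 4.29% = 3.110%
Difference (ex-post − ex-ante) = -3.7900% → -3.79%.

-3.79%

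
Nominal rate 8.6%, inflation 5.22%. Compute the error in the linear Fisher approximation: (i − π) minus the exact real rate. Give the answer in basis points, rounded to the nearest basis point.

Approximate: r ≈ 8.600% − 5.220% = 3.3800%
Exact: (1 + 0.0860)/(1 + 0.0522) − 1 = 3.2123%
Error = 3.3800% − 3.2123% = 0.1677% → 17 basis points.

17 basis points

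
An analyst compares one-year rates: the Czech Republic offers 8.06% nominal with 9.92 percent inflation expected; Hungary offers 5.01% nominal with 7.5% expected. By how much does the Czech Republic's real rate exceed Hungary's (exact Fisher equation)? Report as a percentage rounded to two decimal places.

The Czech Republic: (1 + 0.0806)/(1 + 0.0992) − 1 = -1.6921%
Hungary: (1 + 0.0501)/(1 + 0.0750) − 1 = -2.3163%
Differential = -1.6921% − (-2.3163%) = 0.6241% → 0.62%.

0.62%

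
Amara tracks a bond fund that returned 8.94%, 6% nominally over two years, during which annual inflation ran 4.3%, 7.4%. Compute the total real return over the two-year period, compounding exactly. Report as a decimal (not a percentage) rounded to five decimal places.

0.03087

Nominal growth factor = 1.0894 × 1.0600 = 1.154764
Price-level growth factor = 1.0430 × 1.0740 = 1.120182
Real growth factor = 1.154764 / 1.120182 = 1.030872
Total real return = 1.030872 − 1 → 0.03087.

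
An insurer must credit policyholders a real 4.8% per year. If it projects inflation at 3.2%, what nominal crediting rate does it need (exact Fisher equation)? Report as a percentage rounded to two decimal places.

(1 + i) = (1 + r)(1 + π) = 1.04800 × 1.03200 = 1.081536
i = 1.081536 − 1, so the required nominal rate is 8.15%.

8.15%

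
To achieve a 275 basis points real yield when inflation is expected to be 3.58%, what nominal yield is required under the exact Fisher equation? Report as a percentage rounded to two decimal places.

6.43%

(1 + i) = (1 + r)(1 + π) = 1.02750 × 1.03580 = 1.0642845
i = 1.0642845 − 1, so the required nominal rate is 6.43%.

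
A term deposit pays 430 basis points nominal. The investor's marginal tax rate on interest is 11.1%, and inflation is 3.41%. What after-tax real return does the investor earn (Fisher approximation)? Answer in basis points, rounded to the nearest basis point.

41 basis points

After-tax nominal return = 4.3% × (1 − 0.111) = 3.8227%.
r ≈ 3.8227% − 3.41% → 41 basis points.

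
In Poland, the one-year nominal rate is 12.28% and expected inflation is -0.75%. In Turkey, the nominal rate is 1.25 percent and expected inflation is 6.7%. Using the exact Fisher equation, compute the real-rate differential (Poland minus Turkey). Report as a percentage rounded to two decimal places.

Poland: (1 + 0.1228)/(1 − 0.0075) − 1 = 13.1285%
Turkey: (1 + 0.0125)/(1 + 0.0670) − 1 = -5.1078%
Differential = 13.1285% − (-5.1078%) = 18.2362% → 18.24%.

18.24%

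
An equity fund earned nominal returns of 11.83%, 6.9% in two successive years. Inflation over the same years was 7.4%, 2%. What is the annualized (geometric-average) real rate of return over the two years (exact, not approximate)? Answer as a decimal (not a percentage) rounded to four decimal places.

Compound the nominal returns: 1.1183 × 1.0690 = 1.19546270.
Compound inflation: 1.0740 × 1.0200 = 1.09548000.
Deflate: 1.19546270 / 1.09548000 = 1.09126839.
Annualized real rate = 1.09126839^(1/2) − 1 = 4.4638% → 0.0446.

0.0446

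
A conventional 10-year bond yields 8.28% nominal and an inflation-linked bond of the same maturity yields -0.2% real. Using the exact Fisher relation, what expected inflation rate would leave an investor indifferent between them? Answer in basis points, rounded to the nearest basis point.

850 basis points

(1 + π) = (1 + i)/(1 + r) = 1.08280 / 0.99800 = 1.084970
Break-even inflation = 1.084970 − 1 → 850 basis points.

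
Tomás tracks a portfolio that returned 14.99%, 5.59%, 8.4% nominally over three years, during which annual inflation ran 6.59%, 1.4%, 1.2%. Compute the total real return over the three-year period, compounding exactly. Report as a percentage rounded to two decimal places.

20.33%

Nominal growth factor = 1.1499 × 1.0559 × 1.0840 = 1.316170
Price-level growth factor = 1.0659 × 1.0140 × 1.0120 = 1.093792
Real growth factor = 1.316170 / 1.093792 = 1.203309
Total real return = 1.203309 − 1 → 20.33%.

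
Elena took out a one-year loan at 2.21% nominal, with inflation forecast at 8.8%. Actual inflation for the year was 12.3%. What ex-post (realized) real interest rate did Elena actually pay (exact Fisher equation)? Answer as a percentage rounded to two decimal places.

Ex-post: (1 + 0.0221)/(1 + 0.1230) − 1 = -8.9849%
So the realized real rate is -8.98%.

-8.98%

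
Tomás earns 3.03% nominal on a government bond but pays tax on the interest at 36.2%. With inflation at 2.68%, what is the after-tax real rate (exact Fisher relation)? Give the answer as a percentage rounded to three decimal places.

-0.727%

After-tax nominal return = 3.03% × (1 − 0.362) = 1.93314%.
1 + r = 1.0193314 / 1.02680 = 0.992726
After-tax real rate = 0.992726 − 1 → -0.727%.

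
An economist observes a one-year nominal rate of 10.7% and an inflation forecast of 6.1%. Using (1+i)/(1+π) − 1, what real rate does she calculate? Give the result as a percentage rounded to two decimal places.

4.34%

1 + r = 1.10700 / 1.06100 = 1.043355
r = 1.043355 − 1 = 4.3355%, i.e. 4.34%.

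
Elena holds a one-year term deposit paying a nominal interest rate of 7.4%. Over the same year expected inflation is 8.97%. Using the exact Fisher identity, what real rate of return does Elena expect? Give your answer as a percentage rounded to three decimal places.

By the Fisher identity, 1 + r = (1 + i)/(1 + π).
1 + r = 1.07400 / 1.08970 = 0.985592
r = 0.985592 − 1 = -1.4408%, i.e. -1.441%.

-1.441%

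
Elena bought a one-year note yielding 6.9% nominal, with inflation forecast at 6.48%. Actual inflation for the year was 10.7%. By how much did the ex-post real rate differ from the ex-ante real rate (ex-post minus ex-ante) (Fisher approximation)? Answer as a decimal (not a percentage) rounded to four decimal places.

Ex-ante: 6.9% − 6.48% = 0.420%
Ex-post: 6.9% − 10.7% = -3.800%
Difference (ex-post − ex-ante) = -4.2200% → -0.0422.

-0.0422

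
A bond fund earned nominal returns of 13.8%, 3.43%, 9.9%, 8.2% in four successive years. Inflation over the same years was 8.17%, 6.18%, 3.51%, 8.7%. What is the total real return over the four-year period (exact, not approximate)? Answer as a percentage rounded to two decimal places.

8.31%

Compound the nominal returns: 1.1380 × 1.0343 × 1.0990 × 1.0820 = 1.399632.
Compound inflation: 1.0817 × 1.0618 × 1.0351 × 1.0870 = 1.292294.
Deflate: 1.399632 / 1.292294 = 1.083060.
Total real return = 1.083060 − 1 → 8.31%.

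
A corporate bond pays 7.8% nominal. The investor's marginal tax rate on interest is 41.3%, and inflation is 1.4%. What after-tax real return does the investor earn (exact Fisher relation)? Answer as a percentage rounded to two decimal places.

After-tax nominal return = 7.8% × (1 − 0.413) = 4.5786%.
1 + r = 1.045786 / 1.01400 = 1.031347
After-tax real rate = 1.031347 − 1 → 3.13%.

3.13%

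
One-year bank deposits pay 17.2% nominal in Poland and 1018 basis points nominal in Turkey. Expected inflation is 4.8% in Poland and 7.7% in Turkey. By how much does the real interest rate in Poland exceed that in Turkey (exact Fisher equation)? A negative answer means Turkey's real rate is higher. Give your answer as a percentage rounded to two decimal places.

9.53%

Poland: (1 + 0.1720)/(1 + 0.0480) − 1 = 11.8321%
Turkey: (1 + 0.1018)/(1 + 0.0770) − 1 = 2.3027%
Differential = 11.8321% − 2.3027% = 9.5294% → 9.53%.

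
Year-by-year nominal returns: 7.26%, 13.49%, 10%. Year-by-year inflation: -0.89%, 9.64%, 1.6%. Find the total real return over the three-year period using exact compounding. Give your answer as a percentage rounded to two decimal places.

21.29%

Compound the nominal returns: 1.0726 × 1.1349 × 1.1000 = 1.339023.
Compound inflation: 0.9911 × 1.0964 × 1.0160 = 1.104028.
Deflate: 1.339023 / 1.104028 = 1.212852.
Total real return = 1.212852 − 1 → 21.29%.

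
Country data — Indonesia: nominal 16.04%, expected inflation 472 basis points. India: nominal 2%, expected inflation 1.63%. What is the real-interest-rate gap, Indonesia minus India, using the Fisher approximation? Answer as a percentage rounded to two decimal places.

10.95%

Indonesia: 16.04% − 4.72% = 11.320%
India: 2% − 1.63% = 0.370%
Differential = 10.950% → 10.95%.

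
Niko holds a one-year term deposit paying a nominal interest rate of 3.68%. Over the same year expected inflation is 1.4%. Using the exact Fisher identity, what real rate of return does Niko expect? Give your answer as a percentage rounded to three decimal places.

2.249%

By the Fisher identity, 1 + r = (1 + i)/(1 + π).
1 + r = 1.03680 / 1.01400 = 1.0224852
r = 1.0224852 − 1 = 2.24852%, i.e. 2.249%.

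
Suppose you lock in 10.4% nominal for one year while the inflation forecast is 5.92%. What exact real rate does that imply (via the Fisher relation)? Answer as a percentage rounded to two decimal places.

By the Fisher relation, 1 + r = (1 + i)/(1 + π).
1 + r = 1.10400 / 1.05920 = 1.042296
r = 1.042296 − 1 = 4.2296%, i.e. 4.23%.

4.23%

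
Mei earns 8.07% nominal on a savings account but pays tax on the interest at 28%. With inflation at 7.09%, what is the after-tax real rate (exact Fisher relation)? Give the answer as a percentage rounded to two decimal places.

-1.19%

After-tax nominal return = 8.07% × (1 − 0.28) = 5.8104%.
1 + r = 1.058104 / 1.07090 = 0.988051
After-tax real rate = 0.988051 − 1 → -1.19%.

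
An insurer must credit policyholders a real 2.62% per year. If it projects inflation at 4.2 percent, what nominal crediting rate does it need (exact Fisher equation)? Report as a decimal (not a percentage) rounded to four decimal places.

(1 + i) = (1 + r)(1 + π) = 1.02620 × 1.04200 = 1.0693004
i = 1.0693004 − 1, so the required nominal rate is 0.0693.

0.0693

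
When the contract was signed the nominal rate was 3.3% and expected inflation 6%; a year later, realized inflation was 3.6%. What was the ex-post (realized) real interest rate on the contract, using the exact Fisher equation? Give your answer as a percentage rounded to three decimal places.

-0.290%

Ex-post: (1 + 0.0330)/(1 + 0.0360) − 1 = -0.2896%
So the realized real rate is -0.290%.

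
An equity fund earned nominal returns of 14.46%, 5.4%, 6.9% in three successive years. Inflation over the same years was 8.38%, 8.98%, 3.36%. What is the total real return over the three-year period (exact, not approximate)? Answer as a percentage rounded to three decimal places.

Compound the nominal returns: 1.1446 × 1.0540 × 1.0690 = 1.289651.
Compound inflation: 1.0838 × 1.0898 × 1.0336 = 1.220811.
Deflate: 1.289651 / 1.220811 = 1.056388.
Total real return = 1.056388 − 1 → 5.639%.

5.639%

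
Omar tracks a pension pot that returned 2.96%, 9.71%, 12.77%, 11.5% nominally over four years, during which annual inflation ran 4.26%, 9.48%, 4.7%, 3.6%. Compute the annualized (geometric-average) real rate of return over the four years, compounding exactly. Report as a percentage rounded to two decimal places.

3.49%

Nominal growth factor = 1.0296 × 1.0971 × 1.1277 × 1.1150 = 1.42031017
Price-level growth factor = 1.0426 × 1.0948 × 1.0470 × 1.0360 = 1.23810919
Real growth factor = 1.42031017 / 1.23810919 = 1.14716067
Annualized real rate = 1.14716067^(1/4) − 1 = 3.4918% → 3.49%.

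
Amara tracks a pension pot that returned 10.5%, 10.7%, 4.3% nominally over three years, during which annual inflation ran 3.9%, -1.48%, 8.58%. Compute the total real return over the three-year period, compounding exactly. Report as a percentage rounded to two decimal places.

14.79%

Nominal growth factor = 1.1050 × 1.1070 × 1.0430 = 1.275834
Price-level growth factor = 1.0390 × 0.9852 × 1.0858 = 1.111450
Real growth factor = 1.275834 / 1.111450 = 1.147901
Total real return = 1.147901 − 1 → 14.79%.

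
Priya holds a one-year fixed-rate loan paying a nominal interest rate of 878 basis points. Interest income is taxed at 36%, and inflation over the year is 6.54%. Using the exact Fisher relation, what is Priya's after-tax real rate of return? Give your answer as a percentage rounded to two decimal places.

-0.86%

After-tax nominal return = 8.78% × (1 − 0.36) = 5.6192%.
1 + r = 1.056192 / 1.06540 = 0.991357
After-tax real rate = 0.991357 − 1 → -0.86%.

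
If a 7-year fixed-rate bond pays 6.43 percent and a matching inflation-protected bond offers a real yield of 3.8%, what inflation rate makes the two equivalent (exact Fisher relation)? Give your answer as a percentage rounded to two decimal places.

(1 + π) = (1 + i)/(1 + r) = 1.06430 / 1.03800 = 1.025337
Break-even inflation = 1.025337 − 1 → 2.53%.

2.53%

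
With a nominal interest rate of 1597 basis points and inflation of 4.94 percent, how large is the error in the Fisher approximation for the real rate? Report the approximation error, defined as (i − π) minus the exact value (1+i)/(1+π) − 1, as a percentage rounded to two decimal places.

Approximate: r ≈ 15.970% − 4.940% = 11.0300%
Exact: (1 + 0.1597)/(1 + 0.0494) − 1 = 10.5108%
Error = 11.0300% − 10.5108% = 0.5192% → 0.52%.

0.52%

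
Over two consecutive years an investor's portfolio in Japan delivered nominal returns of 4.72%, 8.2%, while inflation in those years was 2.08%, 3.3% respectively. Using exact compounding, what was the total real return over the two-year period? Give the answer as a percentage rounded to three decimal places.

7.452%

Nominal growth factor = 1.0472 × 1.0820 = 1.133070
Price-level growth factor = 1.0208 × 1.0330 = 1.054486
Real growth factor = 1.133070 / 1.054486 = 1.074523
Total real return = 1.074523 − 1 → 7.452%.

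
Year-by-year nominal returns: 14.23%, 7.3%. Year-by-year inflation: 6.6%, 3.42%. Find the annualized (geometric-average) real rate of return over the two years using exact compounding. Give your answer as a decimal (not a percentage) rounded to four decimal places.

Compound the nominal returns: 1.1423 × 1.0730 = 1.22568790.
Compound inflation: 1.0660 × 1.0342 = 1.10245720.
Deflate: 1.22568790 / 1.10245720 = 1.11177822.
Annualized real rate = 1.11177822^(1/2) − 1 = 5.4409% → 0.0544.

0.0544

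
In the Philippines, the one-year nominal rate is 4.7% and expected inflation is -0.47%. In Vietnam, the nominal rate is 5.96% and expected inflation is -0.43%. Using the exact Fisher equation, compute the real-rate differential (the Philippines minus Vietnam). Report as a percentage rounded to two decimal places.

-1.22%

The Philippines: (1 + 0.0470)/(1 − 0.0047) − 1 = 5.1944%
Vietnam: (1 + 0.0596)/(1 − 0.0043) − 1 = 6.4176%
Differential = 5.1944% − 6.4176% = -1.2232% → -1.22%.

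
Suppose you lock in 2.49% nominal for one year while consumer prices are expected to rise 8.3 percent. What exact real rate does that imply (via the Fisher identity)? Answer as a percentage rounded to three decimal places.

By the Fisher identity, 1 + r = (1 + i)/(1 + π).
1 + r = 1.02490 / 1.08300 = 0.946353
r = 0.946353 − 1 = -5.3647%, i.e. -5.365%.

-5.365%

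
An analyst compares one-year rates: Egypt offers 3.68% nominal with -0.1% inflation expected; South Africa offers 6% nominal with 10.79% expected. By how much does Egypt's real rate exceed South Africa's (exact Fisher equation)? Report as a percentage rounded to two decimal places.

8.11%

Egypt: (1 + 0.0368)/(1 − 0.0010) − 1 = 3.7838%
South Africa: (1 + 0.0600)/(1 + 0.1079) − 1 = -4.3235%
Differential = 3.7838% − (-4.3235%) = 8.1073% → 8.11%.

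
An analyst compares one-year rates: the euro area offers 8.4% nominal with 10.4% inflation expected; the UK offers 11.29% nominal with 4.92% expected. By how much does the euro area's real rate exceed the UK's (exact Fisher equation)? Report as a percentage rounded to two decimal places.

The euro area: (1 + 0.0840)/(1 + 0.1040) − 1 = -1.8116%
The UK: (1 + 0.1129)/(1 + 0.0492) − 1 = 6.0713%
Differential = -1.8116% − 6.0713% = -7.8829% → -7.88%.

-7.88%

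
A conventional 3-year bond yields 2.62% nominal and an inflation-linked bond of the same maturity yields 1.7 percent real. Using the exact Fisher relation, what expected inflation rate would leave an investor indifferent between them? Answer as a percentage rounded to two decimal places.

0.90%

(1 + π) = (1 + i)/(1 + r) = 1.02620 / 1.01700 = 1.009046
Break-even inflation = 1.009046 − 1 → 0.90%.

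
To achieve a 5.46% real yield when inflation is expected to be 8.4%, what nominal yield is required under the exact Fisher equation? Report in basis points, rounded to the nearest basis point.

(1 + i) = (1 + r)(1 + π) = 1.05460 × 1.08400 = 1.1431864
i = 1.1431864 − 1, so the required nominal rate is 1432 basis points.

1432 basis points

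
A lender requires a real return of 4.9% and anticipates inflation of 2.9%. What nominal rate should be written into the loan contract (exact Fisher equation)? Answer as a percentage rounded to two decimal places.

7.94%

(1 + i) = (1 + r)(1 + π) = 1.04900 × 1.02900 = 1.079421
i = 1.079421 − 1, so the required nominal rate is 7.94%.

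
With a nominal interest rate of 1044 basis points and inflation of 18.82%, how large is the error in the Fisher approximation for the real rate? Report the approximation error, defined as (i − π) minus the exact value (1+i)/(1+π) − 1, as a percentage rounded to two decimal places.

-1.33%

Approximate: r ≈ 10.440% − 18.820% = -8.3800%
Exact: (1 + 0.1044)/(1 + 0.1882) − 1 = -7.0527%
Error = -8.3800% − (-7.0527%) = -1.3273% → -1.33%.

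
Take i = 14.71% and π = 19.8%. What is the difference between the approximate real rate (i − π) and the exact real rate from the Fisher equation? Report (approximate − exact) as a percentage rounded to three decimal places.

-0.841%

Approximate: r ≈ 14.710% − 19.800% = -5.0900%
Exact: (1 + 0.1471)/(1 + 0.1980) − 1 = -4.2487%
Error = -5.0900% − (-4.2487%) = -0.8413% → -0.841%.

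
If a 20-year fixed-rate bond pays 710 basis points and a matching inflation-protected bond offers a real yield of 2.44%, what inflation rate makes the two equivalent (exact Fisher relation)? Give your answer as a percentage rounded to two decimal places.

4.55%

(1 + π) = (1 + i)/(1 + r) = 1.07100 / 1.02440 = 1.045490
Break-even inflation = 1.045490 − 1 → 4.55%.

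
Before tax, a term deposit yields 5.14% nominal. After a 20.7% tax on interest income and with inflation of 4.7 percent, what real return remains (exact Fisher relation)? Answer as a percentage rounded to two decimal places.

After-tax nominal return = 5.14% × (1 − 0.207) = 4.07602%.
1 + r = 1.0407602 / 1.04700 = 0.994040
After-tax real rate = 0.994040 − 1 → -0.60%.

-0.60%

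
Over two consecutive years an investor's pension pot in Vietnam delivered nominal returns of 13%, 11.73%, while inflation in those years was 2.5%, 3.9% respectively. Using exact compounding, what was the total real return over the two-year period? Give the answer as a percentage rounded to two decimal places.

Nominal growth factor = 1.1300 × 1.1173 = 1.262549
Price-level growth factor = 1.0250 × 1.0390 = 1.064975
Real growth factor = 1.262549 / 1.064975 = 1.185520
Total real return = 1.185520 − 1 → 18.55%.

18.55%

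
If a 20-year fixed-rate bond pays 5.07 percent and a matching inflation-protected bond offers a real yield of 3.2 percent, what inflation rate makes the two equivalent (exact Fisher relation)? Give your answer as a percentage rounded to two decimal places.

(1 + π) = (1 + i)/(1 + r) = 1.05070 / 1.03200 = 1.018120
Break-even inflation = 1.018120 − 1 → 1.81%.

1.81%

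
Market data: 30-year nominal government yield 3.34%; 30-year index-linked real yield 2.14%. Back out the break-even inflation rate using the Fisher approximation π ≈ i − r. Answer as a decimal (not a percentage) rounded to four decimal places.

π ≈ i − r = 3.34% − 2.14% → 0.0120.

0.0120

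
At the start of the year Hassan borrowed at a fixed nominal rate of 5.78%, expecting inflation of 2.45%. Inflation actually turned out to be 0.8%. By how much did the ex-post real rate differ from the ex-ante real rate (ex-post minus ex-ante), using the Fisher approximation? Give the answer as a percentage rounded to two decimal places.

1.65%

Ex-ante: 5.78% − 2.45% = 3.330%
Ex-post: 5.78% − 0.8% = 4.980%
Difference (ex-post − ex-ante) = 1.6500% → 1.65%.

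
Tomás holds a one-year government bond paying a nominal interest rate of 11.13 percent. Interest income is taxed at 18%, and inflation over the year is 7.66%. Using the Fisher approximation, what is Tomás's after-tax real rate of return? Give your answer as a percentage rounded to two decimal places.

After-tax nominal return = 11.13% × (1 − 0.18) = 9.1266%.
r ≈ 9.1266% − 7.66% → 1.47%.

1.47%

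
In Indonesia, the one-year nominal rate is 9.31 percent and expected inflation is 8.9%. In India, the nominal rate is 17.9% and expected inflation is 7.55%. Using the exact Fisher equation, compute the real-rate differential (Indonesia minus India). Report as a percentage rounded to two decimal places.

Indonesia: (1 + 0.0931)/(1 + 0.0890) − 1 = 0.3765%
India: (1 + 0.1790)/(1 + 0.0755) − 1 = 9.6234%
Differential = 0.3765% − 9.6234% = -9.2469% → -9.25%.

-9.25%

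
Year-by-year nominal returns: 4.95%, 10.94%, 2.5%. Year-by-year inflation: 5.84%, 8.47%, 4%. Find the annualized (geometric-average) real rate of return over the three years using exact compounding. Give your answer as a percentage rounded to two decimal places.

-0.02%

Nominal growth factor = 1.0495 × 1.1094 × 1.0250 = 1.19342318
Price-level growth factor = 1.0584 × 1.0847 × 1.0400 = 1.19396834
Real growth factor = 1.19342318 / 1.19396834 = 0.99954341
Annualized real rate = 0.99954341^(1/3) − 1 = -0.0152% → -0.02%.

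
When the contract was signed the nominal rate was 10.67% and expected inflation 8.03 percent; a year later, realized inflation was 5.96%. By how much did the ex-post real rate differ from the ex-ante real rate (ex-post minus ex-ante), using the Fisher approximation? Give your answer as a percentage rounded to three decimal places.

2.070%

Ex-ante: 10.67% − 8.03% = 2.640%
Ex-post: 10.67% − 5.96% = 4.710%
Difference (ex-post − ex-ante) = 2.0700% → 2.070%.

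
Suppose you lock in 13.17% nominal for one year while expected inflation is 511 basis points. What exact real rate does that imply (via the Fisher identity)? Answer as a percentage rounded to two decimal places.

7.67%

By the Fisher identity, 1 + r = (1 + i)/(1 + π).
1 + r = 1.13170 / 1.05110 = 1.076682
r = 1.076682 − 1 = 7.6682%, i.e. 7.67%.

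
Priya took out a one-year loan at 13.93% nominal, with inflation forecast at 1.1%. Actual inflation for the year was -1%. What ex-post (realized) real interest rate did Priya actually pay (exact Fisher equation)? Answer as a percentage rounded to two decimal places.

Ex-post: (1 + 0.1393)/(1 − 0.0100) − 1 = 15.0808%
So the realized real rate is 15.08%.

15.08%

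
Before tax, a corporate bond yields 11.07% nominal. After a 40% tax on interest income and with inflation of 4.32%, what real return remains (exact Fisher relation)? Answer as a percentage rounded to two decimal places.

After-tax nominal return = 11.07% × (1 − 0.4) = 6.6420%.
1 + r = 1.06642 / 1.04320 = 1.022258
After-tax real rate = 1.022258 − 1 → 2.23%.

2.23%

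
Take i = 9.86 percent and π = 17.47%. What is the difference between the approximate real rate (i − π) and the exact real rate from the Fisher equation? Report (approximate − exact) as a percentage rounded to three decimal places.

Approximate: r ≈ 9.860% − 17.470% = -7.6100%
Exact: (1 + 0.0986)/(1 + 0.1747) − 1 = -6.4782%
Error = -7.6100% − (-6.4782%) = -1.1318% → -1.132%.

-1.132%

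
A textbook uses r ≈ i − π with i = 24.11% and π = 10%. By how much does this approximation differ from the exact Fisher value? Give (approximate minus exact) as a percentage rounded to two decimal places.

Approximate: r ≈ 24.110% − 10.000% = 14.1100%
Exact: (1 + 0.2411)/(1 + 0.1000) − 1 = 12.8273%
Error = 14.1100% − 12.8273% = 1.2827% → 1.28%.

1.28%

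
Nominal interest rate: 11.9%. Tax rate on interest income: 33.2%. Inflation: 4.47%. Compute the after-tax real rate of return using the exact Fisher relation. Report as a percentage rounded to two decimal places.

After-tax nominal return = 11.9% × (1 − 0.332) = 7.9492%.
1 + r = 1.079492 / 1.04470 = 1.033303
After-tax real rate = 1.033303 − 1 → 3.33%.

3.33%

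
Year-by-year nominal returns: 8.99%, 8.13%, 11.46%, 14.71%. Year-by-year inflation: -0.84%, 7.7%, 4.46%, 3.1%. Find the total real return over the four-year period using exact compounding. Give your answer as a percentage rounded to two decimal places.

Nominal growth factor = 1.0899 × 1.0813 × 1.1146 × 1.1471 = 1.506792
Price-level growth factor = 0.9916 × 1.0770 × 1.0446 × 1.0310 = 1.150167
Real growth factor = 1.506792 / 1.150167 = 1.310063
Total real return = 1.310063 − 1 → 31.01%.

31.01%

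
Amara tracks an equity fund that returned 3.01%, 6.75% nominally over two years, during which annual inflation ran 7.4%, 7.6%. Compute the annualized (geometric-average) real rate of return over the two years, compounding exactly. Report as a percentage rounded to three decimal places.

-2.453%

Nominal growth factor = 1.0301 × 1.0675 = 1.09963175
Price-level growth factor = 1.0740 × 1.0760 = 1.15562400
Real growth factor = 1.09963175 / 1.15562400 = 0.95154804
Annualized real rate = 0.95154804^(1/2) − 1 = -2.4527% → -2.453%.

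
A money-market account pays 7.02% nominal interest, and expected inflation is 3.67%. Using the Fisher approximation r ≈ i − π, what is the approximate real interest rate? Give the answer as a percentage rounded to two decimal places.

3.35%

r ≈ i − π = 7.02% − 3.67% = 3.35%.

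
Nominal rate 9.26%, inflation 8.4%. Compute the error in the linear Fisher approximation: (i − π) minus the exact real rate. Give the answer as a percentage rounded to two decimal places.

0.07%

Approximate: r ≈ 9.260% − 8.400% = 0.8600%
Exact: (1 + 0.0926)/(1 + 0.0840) − 1 = 0.7934%
Error = 0.8600% − 0.7934% = 0.0666% → 0.07%.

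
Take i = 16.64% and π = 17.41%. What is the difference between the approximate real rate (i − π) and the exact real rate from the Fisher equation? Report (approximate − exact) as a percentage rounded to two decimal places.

Approximate: r ≈ 16.640% − 17.410% = -0.7700%
Exact: (1 + 0.1664)/(1 + 0.1741) − 1 = -0.6558%
Error = -0.7700% − (-0.6558%) = -0.1142% → -0.11%.

-0.11%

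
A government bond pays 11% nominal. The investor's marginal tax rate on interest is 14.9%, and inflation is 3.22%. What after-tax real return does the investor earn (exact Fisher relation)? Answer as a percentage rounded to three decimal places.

After-tax nominal return = 11% × (1 − 0.149) = 9.3610%.
1 + r = 1.09361 / 1.03220 = 1.059494
After-tax real rate = 1.059494 − 1 → 5.949%.

5.949%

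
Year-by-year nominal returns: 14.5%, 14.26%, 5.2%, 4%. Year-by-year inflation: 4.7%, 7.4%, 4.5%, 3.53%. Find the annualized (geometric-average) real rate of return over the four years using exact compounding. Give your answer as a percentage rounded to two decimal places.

Nominal growth factor = 1.1450 × 1.1426 × 1.0520 × 1.0400 = 1.43135970
Price-level growth factor = 1.0470 × 1.0740 × 1.0450 × 1.0353 = 1.21655982
Real growth factor = 1.43135970 / 1.21655982 = 1.17656336
Annualized real rate = 1.17656336^(1/4) − 1 = 4.1487% → 4.15%.

4.15%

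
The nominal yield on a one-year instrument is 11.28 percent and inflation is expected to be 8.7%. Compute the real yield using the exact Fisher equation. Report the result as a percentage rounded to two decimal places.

2.37%

By the Fisher identity, 1 + r = (1 + i)/(1 + π).
1 + r = 1.11280 / 1.08700 = 1.023735
r = 1.023735 − 1 = 2.3735%, i.e. 2.37%.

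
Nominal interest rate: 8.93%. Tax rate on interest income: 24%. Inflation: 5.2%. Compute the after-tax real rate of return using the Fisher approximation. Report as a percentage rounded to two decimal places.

After-tax nominal return = 8.93% × (1 − 0.24) = 6.7868%.
r ≈ 6.7868% − 5.2% → 1.59%.

1.59%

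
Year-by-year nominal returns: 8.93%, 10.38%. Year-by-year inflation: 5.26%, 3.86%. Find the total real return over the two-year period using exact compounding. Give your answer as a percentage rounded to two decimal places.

Compound the nominal returns: 1.0893 × 1.1038 = 1.202369.
Compound inflation: 1.0526 × 1.0386 = 1.093230.
Deflate: 1.202369 / 1.093230 = 1.099832.
Total real return = 1.099832 − 1 → 9.98%.

9.98%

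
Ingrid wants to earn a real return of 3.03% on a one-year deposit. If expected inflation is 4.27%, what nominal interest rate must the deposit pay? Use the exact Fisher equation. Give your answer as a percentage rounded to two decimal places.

7.43%

(1 + i) = (1 + r)(1 + π) = 1.03030 × 1.04270 = 1.07429381
i = 1.07429381 − 1, so the required nominal rate is 7.43%.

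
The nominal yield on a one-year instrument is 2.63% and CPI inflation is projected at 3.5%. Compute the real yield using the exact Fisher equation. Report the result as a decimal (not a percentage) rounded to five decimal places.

1 + r = 1.02630 / 1.03500 = 0.991594
r = 0.991594 − 1 = -0.8406%, i.e. -0.00841.

-0.00841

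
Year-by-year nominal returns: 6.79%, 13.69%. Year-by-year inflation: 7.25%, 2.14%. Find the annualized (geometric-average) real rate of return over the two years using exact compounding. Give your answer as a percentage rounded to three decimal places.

Nominal growth factor = 1.0679 × 1.1369 = 1.21409551
Price-level growth factor = 1.0725 × 1.0214 = 1.09545150
Real growth factor = 1.21409551 / 1.09545150 = 1.10830604
Annualized real rate = 1.10830604^(1/2) − 1 = 5.2761% → 5.276%.

5.276%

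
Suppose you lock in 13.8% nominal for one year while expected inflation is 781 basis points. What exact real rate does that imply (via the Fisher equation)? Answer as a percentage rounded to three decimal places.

5.556%

1 + r = 1.13800 / 1.07810 = 1.055561
r = 1.055561 − 1 = 5.5561%, i.e. 5.556%.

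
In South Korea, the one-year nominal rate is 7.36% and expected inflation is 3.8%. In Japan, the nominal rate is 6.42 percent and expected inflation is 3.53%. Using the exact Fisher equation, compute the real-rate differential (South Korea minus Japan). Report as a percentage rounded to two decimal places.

0.64%

South Korea: (1 + 0.0736)/(1 + 0.0380) − 1 = 3.4297%
Japan: (1 + 0.0642)/(1 + 0.0353) − 1 = 2.7915%
Differential = 3.4297% − 2.7915% = 0.6382% → 0.64%.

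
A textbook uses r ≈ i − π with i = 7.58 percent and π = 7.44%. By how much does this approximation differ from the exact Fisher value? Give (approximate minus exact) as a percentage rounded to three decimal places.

0.010%

Approximate: r ≈ 7.580% − 7.440% = 0.1400%
Exact: (1 + 0.0758)/(1 + 0.0744) − 1 = 0.1303%
Error = 0.1400% − 0.1303% = 0.0097% → 0.010%.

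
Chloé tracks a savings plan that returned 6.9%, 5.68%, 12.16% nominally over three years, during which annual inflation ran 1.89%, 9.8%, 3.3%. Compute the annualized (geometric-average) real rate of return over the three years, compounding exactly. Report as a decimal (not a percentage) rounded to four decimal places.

0.0312

Compound the nominal returns: 1.0690 × 1.0568 × 1.1216 = 1.26709305.
Compound inflation: 1.0189 × 1.0980 × 1.0330 = 1.15567102.
Deflate: 1.26709305 / 1.15567102 = 1.09641328.
Annualized real rate = 1.09641328^(1/3) − 1 = 3.1157% → 0.0312.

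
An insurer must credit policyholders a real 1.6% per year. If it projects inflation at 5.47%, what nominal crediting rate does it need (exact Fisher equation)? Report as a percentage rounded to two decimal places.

7.16%

(1 + i) = (1 + r)(1 + π) = 1.01600 × 1.05470 = 1.0715752
i = 1.0715752 − 1, so the required nominal rate is 7.16%.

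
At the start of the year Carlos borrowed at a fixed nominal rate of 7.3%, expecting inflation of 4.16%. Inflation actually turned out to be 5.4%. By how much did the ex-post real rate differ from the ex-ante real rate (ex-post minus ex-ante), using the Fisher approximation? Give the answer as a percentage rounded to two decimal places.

-1.24%

Ex-ante: 7.3% − 4.16% = 3.140%
Ex-post: 7.3% − 5.4% = 1.900%
Difference (ex-post − ex-ante) = -1.2400% → -1.24%.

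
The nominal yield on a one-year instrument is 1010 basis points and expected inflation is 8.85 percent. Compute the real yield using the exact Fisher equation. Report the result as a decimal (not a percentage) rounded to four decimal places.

0.0115

By the Fisher identity, 1 + r = (1 + i)/(1 + π).
1 + r = 1.10100 / 1.08850 = 1.011484
r = 1.011484 − 1 = 1.1484%, i.e. 0.0115.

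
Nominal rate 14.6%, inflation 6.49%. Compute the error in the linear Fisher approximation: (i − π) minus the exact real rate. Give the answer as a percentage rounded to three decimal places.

Approximate: r ≈ 14.600% − 6.490% = 8.1100%
Exact: (1 + 0.1460)/(1 + 0.0649) − 1 = 7.6157%
Error = 8.1100% − 7.6157% = 0.4943% → 0.494%.

0.494%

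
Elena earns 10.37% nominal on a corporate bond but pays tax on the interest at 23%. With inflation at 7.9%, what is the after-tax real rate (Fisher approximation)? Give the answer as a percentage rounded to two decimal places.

0.08%

After-tax nominal return = 10.37% × (1 − 0.23) = 7.9849%.
r ≈ 7.9849% − 7.9% → 0.08%.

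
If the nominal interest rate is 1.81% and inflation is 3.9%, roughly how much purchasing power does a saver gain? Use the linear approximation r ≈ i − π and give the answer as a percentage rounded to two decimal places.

r ≈ i − π = 1.81% − 3.9% = -2.09%.

-2.09%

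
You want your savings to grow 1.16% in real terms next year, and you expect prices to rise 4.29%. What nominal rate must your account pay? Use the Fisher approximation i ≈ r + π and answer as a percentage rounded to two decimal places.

5.45%

i ≈ r + π = 1.16% + 4.29% = 5.45%.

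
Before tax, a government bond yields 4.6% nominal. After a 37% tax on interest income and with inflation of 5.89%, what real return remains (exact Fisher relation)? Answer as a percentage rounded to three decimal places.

-2.826%

After-tax nominal return = 4.6% × (1 − 0.37) = 2.8980%.
1 + r = 1.02898 / 1.05890 = 0.971744
After-tax real rate = 0.971744 − 1 → -2.826%.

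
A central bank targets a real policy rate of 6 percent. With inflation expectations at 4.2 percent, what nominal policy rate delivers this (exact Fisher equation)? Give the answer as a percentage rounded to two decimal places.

(1 + i) = (1 + r)(1 + π) = 1.06000 × 1.04200 = 1.10452
i = 1.10452 − 1, so the required nominal rate is 10.45%.

10.45%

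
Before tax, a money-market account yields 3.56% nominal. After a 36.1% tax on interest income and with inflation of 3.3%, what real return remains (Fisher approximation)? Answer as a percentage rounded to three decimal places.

-1.025%

After-tax nominal return = 3.56% × (1 − 0.361) = 2.27484%.
r ≈ 2.27484% − 3.3% → -1.025%.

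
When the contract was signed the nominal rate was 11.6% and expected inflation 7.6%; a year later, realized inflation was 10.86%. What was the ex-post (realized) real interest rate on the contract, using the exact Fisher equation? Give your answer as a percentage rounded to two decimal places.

0.67%

Ex-post: (1 + 0.1160)/(1 + 0.1086) − 1 = 0.6675%
So the realized real rate is 0.67%.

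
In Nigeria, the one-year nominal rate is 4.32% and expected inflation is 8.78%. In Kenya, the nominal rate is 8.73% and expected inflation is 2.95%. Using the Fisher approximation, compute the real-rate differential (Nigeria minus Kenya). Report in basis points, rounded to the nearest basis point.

-1024 basis points

Nigeria: 4.32% − 8.78% = -4.460%
Kenya: 8.73% − 2.95% = 5.780%
Differential = -10.240% → -1024 basis points.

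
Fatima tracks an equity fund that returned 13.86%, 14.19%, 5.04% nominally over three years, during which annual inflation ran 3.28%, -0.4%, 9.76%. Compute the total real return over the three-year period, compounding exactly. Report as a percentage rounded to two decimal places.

20.96%

Nominal growth factor = 1.1386 × 1.1419 × 1.0504 = 1.365696
Price-level growth factor = 1.0328 × 0.9960 × 1.0976 = 1.129067
Real growth factor = 1.365696 / 1.129067 = 1.209579
Total real return = 1.209579 − 1 → 20.96%.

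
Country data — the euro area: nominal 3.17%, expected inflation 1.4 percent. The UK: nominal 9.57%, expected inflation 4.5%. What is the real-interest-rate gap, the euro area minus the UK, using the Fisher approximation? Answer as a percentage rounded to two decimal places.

-3.30%

The euro area: 3.17% − 1.4% = 1.770%
The UK: 9.57% − 4.5% = 5.070%
Differential = -3.300% → -3.30%.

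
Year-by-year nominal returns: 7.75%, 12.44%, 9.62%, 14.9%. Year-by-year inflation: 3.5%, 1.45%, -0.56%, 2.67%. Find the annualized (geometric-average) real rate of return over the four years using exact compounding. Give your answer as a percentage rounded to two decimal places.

9.23%

Nominal growth factor = 1.0775 × 1.1244 × 1.0962 × 1.1490 = 1.52597684
Price-level growth factor = 1.0350 × 1.0145 × 0.9944 × 1.0267 = 1.07200566
Real growth factor = 1.52597684 / 1.07200566 = 1.42347834
Annualized real rate = 1.42347834^(1/4) − 1 = 9.2289% → 9.23%.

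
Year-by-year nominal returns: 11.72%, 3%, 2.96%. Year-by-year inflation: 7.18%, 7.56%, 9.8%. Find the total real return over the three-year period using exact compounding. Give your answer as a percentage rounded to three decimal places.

Nominal growth factor = 1.1172 × 1.0300 × 1.0296 = 1.184777
Price-level growth factor = 1.0718 × 1.0756 × 1.0980 = 1.265805
Real growth factor = 1.184777 / 1.265805 = 0.935987
Total real return = 0.935987 − 1 → -6.401%.

-6.401%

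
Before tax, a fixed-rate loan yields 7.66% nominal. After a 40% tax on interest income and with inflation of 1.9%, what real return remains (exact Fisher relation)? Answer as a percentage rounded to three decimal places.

After-tax nominal return = 7.66% × (1 − 0.4) = 4.5960%.
1 + r = 1.04596 / 1.01900 = 1.026457
After-tax real rate = 1.026457 − 1 → 2.646%.

2.646%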